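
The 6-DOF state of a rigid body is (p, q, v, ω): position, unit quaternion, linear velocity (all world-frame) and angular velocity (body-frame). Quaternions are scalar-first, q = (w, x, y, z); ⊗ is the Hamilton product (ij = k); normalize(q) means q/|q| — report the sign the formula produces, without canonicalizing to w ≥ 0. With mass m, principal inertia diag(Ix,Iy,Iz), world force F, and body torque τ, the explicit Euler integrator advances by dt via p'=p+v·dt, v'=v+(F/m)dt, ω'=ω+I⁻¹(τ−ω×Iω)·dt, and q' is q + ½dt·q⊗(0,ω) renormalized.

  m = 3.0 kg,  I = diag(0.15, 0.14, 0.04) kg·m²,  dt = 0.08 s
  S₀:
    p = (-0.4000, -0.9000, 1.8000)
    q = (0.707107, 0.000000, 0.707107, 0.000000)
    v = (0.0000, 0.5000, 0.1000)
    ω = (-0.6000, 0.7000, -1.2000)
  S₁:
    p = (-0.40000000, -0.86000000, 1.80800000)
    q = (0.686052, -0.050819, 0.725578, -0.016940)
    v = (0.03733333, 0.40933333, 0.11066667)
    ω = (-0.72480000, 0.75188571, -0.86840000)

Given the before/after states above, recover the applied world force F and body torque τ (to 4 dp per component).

velocity change Δv = (0.03733333, -0.09066667, 0.01066667)
m·(v₁−v₀)/dt = (1.4000, -3.4000, 0.4000)
ω₁ − ω₀ = (-0.12480000, 0.05188571, 0.33160000)
gyro term ω₀×Iω₀ = (0.0840, 0.0792, 0.0042)
applied torque τ = (-0.1500, 0.1700, 0.1700)

F = (1.4000, -3.4000, 0.4000)
τ = (-0.1500, 0.1700, 0.1700)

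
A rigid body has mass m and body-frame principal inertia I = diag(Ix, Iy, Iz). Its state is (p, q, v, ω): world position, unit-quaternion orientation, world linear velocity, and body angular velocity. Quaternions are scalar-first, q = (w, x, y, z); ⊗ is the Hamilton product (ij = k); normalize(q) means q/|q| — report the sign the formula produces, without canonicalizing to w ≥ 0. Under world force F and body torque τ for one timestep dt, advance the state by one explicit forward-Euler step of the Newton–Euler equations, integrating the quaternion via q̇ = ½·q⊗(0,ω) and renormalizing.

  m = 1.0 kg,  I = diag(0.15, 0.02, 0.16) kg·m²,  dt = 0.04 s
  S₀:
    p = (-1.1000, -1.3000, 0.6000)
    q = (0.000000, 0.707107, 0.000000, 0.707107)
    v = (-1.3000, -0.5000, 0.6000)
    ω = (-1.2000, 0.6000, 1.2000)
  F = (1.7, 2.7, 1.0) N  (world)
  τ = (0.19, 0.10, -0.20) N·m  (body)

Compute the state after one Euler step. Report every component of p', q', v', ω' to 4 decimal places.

p' = (-1.1520, -1.3200, 0.6240)
q' = (0.0000, 0.6982, -0.0339, 0.7151)
v' = (-1.2320, -0.3920, 0.6400)
ω' = (-1.1762, 0.7712, 1.1266)

a = F/m = (1.7000, 2.7000, 1.0000)
new position p' = (-1.1520, -1.3200, 0.6240)
new velocity v' = (-1.2320, -0.3920, 0.6400)
ω×(Iω) gyroscopic = (0.1008, 0.0144, 0.0936)
(τ − ω×Iω)/I = (0.5947, 4.2800, -1.8350)
ω' = ω + α·dt = (-1.1762, 0.7712, 1.1266)
q⊗(0,ω) = (0.0000000, -0.4242642, -1.6970568, 0.4242642)
q' = normalize(q + ½dt·q⊗(0,ω)) = (0.0000, 0.6982, -0.0339, 0.7151)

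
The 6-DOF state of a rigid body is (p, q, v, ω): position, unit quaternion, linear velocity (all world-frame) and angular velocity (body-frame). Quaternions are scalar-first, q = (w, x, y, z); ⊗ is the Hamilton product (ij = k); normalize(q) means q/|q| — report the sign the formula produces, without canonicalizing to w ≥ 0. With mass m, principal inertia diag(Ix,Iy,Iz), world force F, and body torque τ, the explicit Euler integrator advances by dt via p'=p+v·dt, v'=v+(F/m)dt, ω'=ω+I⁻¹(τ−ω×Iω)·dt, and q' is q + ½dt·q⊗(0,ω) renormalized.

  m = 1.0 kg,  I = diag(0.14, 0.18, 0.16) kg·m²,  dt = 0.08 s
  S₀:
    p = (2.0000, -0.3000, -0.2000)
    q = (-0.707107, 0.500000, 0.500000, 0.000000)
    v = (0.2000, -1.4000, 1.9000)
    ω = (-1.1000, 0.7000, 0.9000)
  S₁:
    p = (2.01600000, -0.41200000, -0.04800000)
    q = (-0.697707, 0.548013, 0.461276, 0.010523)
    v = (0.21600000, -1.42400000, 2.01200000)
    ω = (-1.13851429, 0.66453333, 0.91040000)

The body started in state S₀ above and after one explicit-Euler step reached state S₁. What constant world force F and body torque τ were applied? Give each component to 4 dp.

velocity change Δv = (0.01600000, -0.02400000, 0.11200000)
applied force F = (0.2000, -0.3000, 1.4000)
ω₁ − ω₀ = (-0.03851429, -0.03546667, 0.01040000)
gyro term ω₀×Iω₀ = (-0.0126, 0.0198, -0.0308)
I·α + gyro = (-0.0800, -0.0600, -0.0100)

F = (0.2000, -0.3000, 1.4000)
τ = (-0.0800, -0.0600, -0.0100)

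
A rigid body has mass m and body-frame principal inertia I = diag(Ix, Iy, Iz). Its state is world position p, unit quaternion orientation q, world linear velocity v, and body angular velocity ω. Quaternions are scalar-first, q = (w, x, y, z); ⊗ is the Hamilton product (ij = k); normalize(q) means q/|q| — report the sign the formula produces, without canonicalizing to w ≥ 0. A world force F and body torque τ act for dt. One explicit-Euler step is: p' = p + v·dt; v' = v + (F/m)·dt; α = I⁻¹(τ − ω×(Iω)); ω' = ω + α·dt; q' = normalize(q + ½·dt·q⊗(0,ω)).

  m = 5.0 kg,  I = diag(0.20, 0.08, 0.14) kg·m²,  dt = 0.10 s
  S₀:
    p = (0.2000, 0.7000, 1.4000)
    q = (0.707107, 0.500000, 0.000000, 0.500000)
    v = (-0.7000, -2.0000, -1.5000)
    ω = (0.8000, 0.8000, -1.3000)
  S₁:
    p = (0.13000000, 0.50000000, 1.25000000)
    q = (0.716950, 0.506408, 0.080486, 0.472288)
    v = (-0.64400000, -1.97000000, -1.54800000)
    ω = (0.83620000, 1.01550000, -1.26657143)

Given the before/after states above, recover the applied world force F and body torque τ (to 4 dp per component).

F = (2.8000, 1.5000, -2.4000)
τ = (0.0100, 0.1100, -0.0300)

Δω = ω₁−ω₀ = (0.03620000, 0.21550000, 0.03342857)
precession coupling = (-0.0624, -0.0624, -0.0768)
I·α + gyro = (0.0100, 0.1100, -0.0300)
v₁ − v₀ = (0.05600000, 0.03000000, -0.04800000)
applied force F = (2.8000, 1.5000, -2.4000)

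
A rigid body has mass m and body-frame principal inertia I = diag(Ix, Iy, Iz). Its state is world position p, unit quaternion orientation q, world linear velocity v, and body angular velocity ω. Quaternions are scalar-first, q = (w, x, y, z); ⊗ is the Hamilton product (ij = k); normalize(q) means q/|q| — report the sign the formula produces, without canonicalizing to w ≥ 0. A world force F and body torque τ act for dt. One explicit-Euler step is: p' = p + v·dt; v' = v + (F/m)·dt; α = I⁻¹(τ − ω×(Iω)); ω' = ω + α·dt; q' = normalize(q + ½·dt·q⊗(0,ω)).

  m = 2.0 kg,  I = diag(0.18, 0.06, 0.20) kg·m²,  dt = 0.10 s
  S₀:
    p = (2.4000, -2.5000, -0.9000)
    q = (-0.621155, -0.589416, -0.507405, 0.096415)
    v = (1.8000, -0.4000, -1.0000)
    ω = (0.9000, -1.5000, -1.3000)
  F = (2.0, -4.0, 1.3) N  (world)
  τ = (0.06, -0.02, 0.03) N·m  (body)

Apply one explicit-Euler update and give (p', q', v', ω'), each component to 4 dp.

p' = (2.5800, -2.5400, -1.0000)
q' = (-0.6227, -0.5738, -0.4919, 0.2026)
v' = (1.9000, -0.6000, -0.9350)
ω' = (0.7817, -1.5723, -1.3660)

linear accel F/m = (1.0000, -2.0000, 0.6500)
p' = p + v·dt = (2.5800, -2.5400, -1.0000)
new velocity v' = (1.9000, -0.6000, -0.9350)
angular accel α = (-1.1833, -0.7233, -0.6600)
ω' = ω + α·dt = (0.7817, -1.5723, -1.3660)
q⊗(0,ω) = (-0.1052936, 0.2452095, 0.2522652, 2.1482900)
updated quaternion q' = (-0.6227, -0.5738, -0.4919, 0.2026)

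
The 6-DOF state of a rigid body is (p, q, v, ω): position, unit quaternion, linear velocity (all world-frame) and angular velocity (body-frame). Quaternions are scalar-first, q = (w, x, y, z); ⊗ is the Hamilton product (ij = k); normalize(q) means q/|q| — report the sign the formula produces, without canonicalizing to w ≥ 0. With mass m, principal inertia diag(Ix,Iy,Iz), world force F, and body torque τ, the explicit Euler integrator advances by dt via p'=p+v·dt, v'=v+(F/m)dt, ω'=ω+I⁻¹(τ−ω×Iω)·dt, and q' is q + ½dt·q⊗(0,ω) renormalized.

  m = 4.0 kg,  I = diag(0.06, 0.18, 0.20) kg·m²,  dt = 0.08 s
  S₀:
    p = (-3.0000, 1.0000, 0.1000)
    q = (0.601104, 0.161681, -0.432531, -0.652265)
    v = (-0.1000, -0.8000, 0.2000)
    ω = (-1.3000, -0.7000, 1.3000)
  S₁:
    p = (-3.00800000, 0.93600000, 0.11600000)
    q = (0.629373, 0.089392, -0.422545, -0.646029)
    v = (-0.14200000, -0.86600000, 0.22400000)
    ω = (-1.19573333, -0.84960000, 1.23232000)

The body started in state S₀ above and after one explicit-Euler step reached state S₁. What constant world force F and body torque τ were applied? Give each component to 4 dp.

Δω = ω₁−ω₀ = (0.10426667, -0.14960000, -0.06768000)
gyro term ω₀×Iω₀ = (-0.0182, 0.2366, 0.1092)
applied torque τ = (0.0600, -0.1000, -0.0600)
v₁ − v₀ = (-0.04200000, -0.06600000, 0.02400000)
applied force F = (-2.1000, -3.3000, 1.2000)

F = (-2.1000, -3.3000, 1.2000)
τ = (0.0600, -0.1000, -0.0600)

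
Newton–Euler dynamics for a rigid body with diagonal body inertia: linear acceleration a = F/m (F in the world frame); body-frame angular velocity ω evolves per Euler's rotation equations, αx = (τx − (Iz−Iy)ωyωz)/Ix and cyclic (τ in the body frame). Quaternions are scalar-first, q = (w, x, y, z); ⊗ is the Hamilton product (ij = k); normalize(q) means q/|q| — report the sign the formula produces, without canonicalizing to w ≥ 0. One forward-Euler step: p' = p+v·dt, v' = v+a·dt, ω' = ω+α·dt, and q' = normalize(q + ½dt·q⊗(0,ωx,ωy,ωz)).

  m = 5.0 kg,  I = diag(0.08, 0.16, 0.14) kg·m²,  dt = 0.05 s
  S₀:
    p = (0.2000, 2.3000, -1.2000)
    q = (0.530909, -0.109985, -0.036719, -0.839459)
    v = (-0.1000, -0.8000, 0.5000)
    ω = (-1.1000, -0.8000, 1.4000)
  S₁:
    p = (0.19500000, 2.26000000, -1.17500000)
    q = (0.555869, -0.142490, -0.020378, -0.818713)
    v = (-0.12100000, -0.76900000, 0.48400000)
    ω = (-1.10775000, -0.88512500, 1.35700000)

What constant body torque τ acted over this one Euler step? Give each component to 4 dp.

Δω = ω₁−ω₀ = (-0.00775000, -0.08512500, -0.04300000)
ω₀×(Iω₀) = (0.0224, 0.0924, 0.0704)
τ = I·(Δω/dt) + ω₀×(Iω₀) = (0.0100, -0.1800, -0.0500)

τ = (0.0100, -0.1800, -0.0500)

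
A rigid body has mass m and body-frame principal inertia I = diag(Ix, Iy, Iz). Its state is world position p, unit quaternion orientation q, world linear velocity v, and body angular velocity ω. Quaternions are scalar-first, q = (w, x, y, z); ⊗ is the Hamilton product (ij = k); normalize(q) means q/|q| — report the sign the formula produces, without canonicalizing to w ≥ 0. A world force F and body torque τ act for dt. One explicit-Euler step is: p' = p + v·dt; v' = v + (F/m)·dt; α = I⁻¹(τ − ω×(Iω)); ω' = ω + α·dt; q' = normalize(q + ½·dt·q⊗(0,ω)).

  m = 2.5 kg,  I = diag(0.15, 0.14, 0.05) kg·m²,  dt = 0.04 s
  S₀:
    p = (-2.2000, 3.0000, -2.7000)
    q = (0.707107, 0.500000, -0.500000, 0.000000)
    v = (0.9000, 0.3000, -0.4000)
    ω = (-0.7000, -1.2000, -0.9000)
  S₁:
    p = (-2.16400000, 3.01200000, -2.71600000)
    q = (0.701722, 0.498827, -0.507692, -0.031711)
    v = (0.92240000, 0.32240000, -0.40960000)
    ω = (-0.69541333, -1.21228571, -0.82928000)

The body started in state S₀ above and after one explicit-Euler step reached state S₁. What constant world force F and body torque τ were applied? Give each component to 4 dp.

rate change Δω = (0.00458667, -0.01228571, 0.07072000)
τ = I·(Δω/dt) + ω₀×(Iω₀) = (-0.0800, 0.0200, 0.0800)
v₁ − v₀ = (0.02240000, 0.02240000, -0.00960000)
m·(v₁−v₀)/dt = (1.4000, 1.4000, -0.6000)

F = (1.4000, 1.4000, -0.6000)
τ = (-0.0800, 0.0200, 0.0800)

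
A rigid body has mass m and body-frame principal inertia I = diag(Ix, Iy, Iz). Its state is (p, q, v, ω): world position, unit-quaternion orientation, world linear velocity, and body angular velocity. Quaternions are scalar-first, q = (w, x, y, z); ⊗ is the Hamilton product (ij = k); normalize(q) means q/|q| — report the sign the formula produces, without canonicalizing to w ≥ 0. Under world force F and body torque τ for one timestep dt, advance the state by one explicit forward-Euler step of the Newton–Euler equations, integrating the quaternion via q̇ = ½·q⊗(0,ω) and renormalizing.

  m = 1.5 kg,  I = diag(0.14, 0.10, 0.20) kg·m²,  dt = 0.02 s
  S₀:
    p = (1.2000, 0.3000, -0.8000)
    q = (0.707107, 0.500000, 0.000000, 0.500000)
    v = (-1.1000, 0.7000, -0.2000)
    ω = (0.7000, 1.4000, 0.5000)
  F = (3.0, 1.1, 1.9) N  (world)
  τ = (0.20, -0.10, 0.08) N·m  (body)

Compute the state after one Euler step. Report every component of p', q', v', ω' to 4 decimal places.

p' = (1.1780, 0.3140, -0.8040)
q' = (0.7010, 0.4979, 0.0109, 0.5105)
v' = (-1.0600, 0.7147, -0.1747)
ω' = (0.7186, 1.3842, 0.5119)

new position p' = (1.1780, 0.3140, -0.8040)
new velocity v' = (-1.0600, 0.7147, -0.1747)
angular accel α = (0.9286, -0.7900, 0.5960)
ω' = ω + α·dt = (0.7186, 1.3842, 0.5119)
Hamilton product q⊗(0,ω) = (-0.6000000, -0.2050251, 1.0899498, 1.0535535)
q' = normalize(q + ½dt·q⊗(0,ω)) = (0.7010, 0.4979, 0.0109, 0.5105)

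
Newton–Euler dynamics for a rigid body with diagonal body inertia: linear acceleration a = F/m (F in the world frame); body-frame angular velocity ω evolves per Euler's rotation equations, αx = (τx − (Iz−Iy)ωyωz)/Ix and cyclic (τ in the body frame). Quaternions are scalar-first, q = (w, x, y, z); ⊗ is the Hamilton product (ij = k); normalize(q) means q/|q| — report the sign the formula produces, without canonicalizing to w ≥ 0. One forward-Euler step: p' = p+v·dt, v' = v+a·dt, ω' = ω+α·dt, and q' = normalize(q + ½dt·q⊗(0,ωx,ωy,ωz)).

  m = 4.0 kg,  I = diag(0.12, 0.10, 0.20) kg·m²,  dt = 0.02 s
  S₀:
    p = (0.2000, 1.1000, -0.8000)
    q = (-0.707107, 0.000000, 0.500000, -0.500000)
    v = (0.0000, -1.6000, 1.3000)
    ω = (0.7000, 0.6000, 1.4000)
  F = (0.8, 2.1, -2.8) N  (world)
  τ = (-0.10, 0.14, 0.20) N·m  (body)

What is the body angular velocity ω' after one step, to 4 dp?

precession coupling ω×(Iω) = (0.0840, -0.0784, -0.0084)
α = I⁻¹(τ − ω×Iω) = (-1.5333, 2.1840, 1.0420)
new body rate ω' = (0.6693, 0.6437, 1.4208)

ω' = (0.6693, 0.6437, 1.4208)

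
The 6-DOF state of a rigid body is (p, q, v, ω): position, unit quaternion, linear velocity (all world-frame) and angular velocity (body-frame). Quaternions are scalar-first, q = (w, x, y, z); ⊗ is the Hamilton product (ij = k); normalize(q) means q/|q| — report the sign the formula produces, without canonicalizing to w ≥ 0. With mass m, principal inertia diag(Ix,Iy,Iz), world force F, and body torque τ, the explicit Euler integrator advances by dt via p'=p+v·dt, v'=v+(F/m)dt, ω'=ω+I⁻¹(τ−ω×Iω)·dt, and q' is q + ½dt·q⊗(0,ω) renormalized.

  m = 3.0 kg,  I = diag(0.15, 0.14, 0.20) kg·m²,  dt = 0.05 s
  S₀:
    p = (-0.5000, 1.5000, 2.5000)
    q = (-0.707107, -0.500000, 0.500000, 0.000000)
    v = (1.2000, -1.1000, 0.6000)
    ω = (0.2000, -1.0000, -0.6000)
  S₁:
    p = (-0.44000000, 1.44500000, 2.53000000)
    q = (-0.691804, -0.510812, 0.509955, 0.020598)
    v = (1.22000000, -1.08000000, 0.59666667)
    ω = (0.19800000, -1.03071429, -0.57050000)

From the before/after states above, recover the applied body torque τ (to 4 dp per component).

rate change Δω = (-0.00200000, -0.03071429, 0.02950000)
precession coupling = (0.0360, 0.0060, 0.0020)
applied torque τ = (0.0300, -0.0800, 0.1200)

τ = (0.0300, -0.0800, 0.1200)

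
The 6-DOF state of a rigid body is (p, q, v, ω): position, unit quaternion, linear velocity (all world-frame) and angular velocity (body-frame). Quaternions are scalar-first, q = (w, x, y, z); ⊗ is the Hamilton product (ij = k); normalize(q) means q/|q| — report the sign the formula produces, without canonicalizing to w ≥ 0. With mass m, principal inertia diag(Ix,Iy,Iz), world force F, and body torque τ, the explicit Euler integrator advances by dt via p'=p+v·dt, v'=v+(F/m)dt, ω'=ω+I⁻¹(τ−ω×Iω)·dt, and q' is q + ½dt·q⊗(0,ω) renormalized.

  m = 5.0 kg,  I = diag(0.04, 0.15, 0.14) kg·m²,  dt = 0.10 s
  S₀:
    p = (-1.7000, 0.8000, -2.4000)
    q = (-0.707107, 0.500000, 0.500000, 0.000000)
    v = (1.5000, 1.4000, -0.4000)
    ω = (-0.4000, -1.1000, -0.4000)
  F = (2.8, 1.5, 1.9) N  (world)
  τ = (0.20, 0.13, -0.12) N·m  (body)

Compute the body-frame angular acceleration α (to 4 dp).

precession coupling ω×(Iω) = (-0.0044, -0.0160, 0.0484)
(τ − ω×Iω)/I = (5.1100, 0.9733, -1.2029)

α = (5.1100, 0.9733, -1.2029)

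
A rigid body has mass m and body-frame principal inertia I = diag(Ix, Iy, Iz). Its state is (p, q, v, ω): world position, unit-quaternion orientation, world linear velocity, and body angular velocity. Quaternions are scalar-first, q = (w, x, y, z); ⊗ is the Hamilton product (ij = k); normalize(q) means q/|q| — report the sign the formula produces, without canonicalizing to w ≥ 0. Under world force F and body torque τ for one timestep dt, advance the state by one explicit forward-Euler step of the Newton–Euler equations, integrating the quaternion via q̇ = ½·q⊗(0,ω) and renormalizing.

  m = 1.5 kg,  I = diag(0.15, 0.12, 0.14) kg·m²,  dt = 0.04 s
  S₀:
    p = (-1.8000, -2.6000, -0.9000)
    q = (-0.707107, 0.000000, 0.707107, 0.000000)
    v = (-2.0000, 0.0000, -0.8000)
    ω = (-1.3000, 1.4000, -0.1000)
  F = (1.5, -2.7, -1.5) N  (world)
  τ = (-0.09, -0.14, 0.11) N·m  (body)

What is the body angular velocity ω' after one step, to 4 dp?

(τ − ω×Iω)/I = (-0.5813, -1.1775, 0.3957)
ω' = ω + α·dt = (-1.3233, 1.3529, -0.0842)

ω' = (-1.3233, 1.3529, -0.0842)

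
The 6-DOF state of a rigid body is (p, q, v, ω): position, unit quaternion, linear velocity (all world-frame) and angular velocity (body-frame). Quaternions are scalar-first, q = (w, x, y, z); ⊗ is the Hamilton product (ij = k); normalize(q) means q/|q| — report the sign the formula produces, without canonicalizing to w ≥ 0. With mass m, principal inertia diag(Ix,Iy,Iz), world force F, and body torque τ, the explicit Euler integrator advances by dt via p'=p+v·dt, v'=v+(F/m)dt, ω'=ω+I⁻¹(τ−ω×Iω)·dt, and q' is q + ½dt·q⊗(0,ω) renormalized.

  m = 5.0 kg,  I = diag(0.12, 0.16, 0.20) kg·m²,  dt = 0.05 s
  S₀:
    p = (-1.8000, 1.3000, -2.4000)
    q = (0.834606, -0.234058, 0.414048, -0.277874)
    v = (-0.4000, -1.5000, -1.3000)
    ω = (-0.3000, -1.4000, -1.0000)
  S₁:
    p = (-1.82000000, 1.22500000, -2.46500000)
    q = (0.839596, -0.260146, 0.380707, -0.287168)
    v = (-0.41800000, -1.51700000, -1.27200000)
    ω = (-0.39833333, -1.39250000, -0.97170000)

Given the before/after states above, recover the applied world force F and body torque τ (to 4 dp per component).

F = (-1.8000, -1.7000, 2.8000)
τ = (-0.1800, 0.0000, 0.1300)

Δv = v₁−v₀ = (-0.01800000, -0.01700000, 0.02800000)
m·(v₁−v₀)/dt = (-1.8000, -1.7000, 2.8000)
rate change Δω = (-0.09833333, 0.00750000, 0.02830000)
applied torque τ = (-0.1800, 0.0000, 0.1300)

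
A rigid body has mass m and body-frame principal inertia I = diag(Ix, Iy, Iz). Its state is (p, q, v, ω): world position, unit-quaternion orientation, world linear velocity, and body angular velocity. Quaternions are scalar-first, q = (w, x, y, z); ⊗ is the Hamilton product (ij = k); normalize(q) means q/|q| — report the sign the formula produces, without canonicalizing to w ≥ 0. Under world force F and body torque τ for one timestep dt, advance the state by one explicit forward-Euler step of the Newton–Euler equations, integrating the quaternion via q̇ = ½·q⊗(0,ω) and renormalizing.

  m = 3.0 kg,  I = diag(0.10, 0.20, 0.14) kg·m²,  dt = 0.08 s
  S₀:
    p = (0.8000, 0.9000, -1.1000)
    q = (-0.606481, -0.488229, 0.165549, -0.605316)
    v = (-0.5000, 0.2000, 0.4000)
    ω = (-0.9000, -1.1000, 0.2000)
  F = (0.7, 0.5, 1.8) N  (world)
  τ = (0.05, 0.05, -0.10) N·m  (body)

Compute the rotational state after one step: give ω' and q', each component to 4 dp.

ω' = (-0.8706, -1.0829, 0.0863)
q' = (-0.6109, -0.4909, 0.2176, -0.5818)

gyro term ω×Iω = (0.0132, 0.0072, 0.0990)
angular accel α = (0.3680, 0.2140, -1.4214)
ω' = ω + α·dt = (-0.8706, -1.0829, 0.0863)
Hamilton product q⊗(0,ω) = (-0.1362390, -0.0869049, 1.3095593, 0.5647498)
q' = normalize(q + ½dt·q⊗(0,ω)) = (-0.6109, -0.4909, 0.2176, -0.5818)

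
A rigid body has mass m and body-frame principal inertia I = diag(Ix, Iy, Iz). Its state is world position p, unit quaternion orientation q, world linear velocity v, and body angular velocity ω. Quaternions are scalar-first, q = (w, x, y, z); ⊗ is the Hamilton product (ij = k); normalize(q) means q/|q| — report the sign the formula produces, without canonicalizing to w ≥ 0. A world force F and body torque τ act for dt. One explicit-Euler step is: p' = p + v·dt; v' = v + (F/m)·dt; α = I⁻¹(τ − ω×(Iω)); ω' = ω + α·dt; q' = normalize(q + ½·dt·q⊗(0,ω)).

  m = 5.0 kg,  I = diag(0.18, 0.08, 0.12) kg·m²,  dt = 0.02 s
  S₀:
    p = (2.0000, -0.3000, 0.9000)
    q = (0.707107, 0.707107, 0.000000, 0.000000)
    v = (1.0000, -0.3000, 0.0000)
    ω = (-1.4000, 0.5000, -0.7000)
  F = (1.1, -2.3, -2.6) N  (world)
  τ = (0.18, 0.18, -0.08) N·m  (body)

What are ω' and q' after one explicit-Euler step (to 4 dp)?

ω' = (-1.3784, 0.5303, -0.7250)
q' = (0.7169, 0.6971, 0.0085, -0.0014)

precession coupling ω×(Iω) = (-0.0140, 0.0588, 0.0700)
(τ − ω×Iω)/I = (1.0778, 1.5150, -1.2500)
new body rate ω' = (-1.3784, 0.5303, -0.7250)
2q̇ = q⊗(0,ω) = (0.9899498, -0.9899498, 0.8485284, -0.1414214)
q' = normalize(q + ½dt·q⊗(0,ω)) = (0.7169, 0.6971, 0.0085, -0.0014)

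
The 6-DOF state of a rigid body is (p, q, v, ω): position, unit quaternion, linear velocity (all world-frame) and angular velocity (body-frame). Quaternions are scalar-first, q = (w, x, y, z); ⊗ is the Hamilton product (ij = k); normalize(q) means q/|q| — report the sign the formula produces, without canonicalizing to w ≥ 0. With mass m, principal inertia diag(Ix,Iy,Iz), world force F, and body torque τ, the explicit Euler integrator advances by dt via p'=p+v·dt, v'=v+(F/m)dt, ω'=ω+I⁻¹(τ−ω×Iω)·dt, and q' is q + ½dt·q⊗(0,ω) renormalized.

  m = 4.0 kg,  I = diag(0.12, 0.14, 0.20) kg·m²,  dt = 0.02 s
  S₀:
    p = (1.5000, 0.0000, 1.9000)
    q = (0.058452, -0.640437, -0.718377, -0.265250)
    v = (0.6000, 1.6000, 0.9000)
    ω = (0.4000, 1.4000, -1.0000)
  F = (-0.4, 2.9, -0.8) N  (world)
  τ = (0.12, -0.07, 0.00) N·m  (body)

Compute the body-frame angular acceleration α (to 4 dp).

α = (1.7000, -0.7286, -0.0560)

gyro term ω×Iω = (-0.0840, 0.0320, 0.0112)
α = I⁻¹(τ − ω×Iω) = (1.7000, -0.7286, -0.0560)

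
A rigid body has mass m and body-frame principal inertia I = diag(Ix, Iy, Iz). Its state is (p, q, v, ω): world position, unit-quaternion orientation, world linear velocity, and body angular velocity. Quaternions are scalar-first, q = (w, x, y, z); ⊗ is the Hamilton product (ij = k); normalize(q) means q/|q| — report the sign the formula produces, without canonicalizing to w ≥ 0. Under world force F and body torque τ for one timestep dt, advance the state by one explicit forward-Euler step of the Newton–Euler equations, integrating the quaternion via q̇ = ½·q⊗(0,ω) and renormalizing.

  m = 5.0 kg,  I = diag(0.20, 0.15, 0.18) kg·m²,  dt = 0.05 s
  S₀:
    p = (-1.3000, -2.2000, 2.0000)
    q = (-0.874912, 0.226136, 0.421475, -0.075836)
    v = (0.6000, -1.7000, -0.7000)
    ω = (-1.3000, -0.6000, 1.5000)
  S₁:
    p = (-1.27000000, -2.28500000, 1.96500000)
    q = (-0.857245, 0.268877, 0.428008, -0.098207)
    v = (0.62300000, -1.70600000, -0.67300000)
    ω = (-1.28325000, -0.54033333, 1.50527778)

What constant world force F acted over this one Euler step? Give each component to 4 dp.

v₁ − v₀ = (0.02300000, -0.00600000, 0.02700000)
applied force F = (2.3000, -0.6000, 2.7000)

F = (2.3000, -0.6000, 2.7000)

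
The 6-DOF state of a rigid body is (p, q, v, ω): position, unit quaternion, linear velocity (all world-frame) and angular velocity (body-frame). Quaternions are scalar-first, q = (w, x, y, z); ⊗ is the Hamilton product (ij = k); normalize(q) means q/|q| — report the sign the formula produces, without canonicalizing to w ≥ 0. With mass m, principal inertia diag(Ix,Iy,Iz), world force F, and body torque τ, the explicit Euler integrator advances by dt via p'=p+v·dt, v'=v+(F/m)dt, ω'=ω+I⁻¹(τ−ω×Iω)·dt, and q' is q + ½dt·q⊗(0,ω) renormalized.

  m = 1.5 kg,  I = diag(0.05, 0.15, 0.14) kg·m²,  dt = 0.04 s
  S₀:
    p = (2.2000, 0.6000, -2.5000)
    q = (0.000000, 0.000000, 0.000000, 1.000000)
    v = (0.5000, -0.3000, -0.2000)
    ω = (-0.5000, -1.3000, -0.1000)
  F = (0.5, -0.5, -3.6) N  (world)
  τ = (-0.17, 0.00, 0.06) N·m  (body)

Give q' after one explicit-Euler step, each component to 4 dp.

2q̇ = q⊗(0,ω) = (0.1000000, 1.3000000, -0.5000000, 0.0000000)
updated quaternion q' = (0.0020, 0.0260, -0.0100, 0.9996)

q' = (0.0020, 0.0260, -0.0100, 0.9996)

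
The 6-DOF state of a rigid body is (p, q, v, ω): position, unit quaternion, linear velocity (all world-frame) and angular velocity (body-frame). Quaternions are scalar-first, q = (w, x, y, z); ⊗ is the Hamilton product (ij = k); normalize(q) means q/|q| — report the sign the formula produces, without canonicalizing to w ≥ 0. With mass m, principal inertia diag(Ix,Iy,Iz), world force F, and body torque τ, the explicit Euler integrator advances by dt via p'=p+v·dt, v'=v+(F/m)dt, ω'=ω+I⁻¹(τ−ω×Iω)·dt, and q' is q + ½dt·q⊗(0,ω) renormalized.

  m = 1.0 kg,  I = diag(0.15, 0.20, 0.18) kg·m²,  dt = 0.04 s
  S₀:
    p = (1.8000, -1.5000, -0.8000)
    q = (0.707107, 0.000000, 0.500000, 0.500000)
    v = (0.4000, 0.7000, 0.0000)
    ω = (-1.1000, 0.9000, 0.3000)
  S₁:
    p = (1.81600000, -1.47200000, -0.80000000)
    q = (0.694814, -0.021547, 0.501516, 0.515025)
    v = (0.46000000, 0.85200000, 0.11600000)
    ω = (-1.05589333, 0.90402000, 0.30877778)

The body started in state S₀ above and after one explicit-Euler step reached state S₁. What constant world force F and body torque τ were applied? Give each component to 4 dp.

F = (1.5000, 3.8000, 2.9000)
τ = (0.1600, 0.0300, -0.0100)

velocity change Δv = (0.06000000, 0.15200000, 0.11600000)
F = m·Δv/dt = (1.5000, 3.8000, 2.9000)
Δω = ω₁−ω₀ = (0.04410667, 0.00402000, 0.00877778)
precession coupling = (-0.0054, 0.0099, -0.0495)
τ = I·(Δω/dt) + ω₀×(Iω₀) = (0.1600, 0.0300, -0.0100)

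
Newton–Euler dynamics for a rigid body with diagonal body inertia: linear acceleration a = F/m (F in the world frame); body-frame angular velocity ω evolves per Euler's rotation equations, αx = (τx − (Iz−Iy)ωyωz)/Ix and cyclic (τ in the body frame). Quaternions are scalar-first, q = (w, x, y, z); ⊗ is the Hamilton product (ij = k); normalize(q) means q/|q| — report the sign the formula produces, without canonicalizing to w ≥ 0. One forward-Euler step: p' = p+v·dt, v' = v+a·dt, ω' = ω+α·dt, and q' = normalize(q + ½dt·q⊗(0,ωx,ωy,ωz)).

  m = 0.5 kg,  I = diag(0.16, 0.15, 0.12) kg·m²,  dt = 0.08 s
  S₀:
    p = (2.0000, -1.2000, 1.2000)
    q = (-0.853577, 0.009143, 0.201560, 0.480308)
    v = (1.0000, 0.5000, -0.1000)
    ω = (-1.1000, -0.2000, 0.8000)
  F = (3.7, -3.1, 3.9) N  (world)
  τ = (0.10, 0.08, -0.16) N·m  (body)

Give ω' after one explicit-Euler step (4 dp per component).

angular accel α = (0.5950, 0.7680, -1.3150)
ω' = ω + α·dt = (-1.0524, -0.1386, 0.6948)

ω' = (-1.0524, -0.1386, 0.6948)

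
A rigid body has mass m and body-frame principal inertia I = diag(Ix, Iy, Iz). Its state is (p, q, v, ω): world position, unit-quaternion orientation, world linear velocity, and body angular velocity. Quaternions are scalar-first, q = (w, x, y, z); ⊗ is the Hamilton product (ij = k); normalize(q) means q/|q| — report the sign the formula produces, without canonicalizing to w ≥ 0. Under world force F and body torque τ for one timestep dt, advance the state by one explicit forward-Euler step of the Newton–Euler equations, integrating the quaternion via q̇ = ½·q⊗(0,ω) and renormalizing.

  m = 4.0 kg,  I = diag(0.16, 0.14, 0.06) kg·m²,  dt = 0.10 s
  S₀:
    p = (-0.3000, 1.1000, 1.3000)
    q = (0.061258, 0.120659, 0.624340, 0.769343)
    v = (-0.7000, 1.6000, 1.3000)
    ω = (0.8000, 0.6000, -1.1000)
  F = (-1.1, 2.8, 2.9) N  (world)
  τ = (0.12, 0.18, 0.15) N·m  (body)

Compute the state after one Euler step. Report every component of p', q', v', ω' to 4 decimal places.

p' = (-0.3700, 1.2600, 1.4300)
q' = (0.0798, 0.0655, 0.6618, 0.7426)
v' = (-0.7275, 1.6700, 1.3725)
ω' = (0.8420, 0.7914, -0.8340)

ω×(Iω) gyroscopic = (0.0528, -0.0880, -0.0096)
(τ − ω×Iω)/I = (0.4200, 1.9143, 2.6600)
new body rate ω' = (0.8420, 0.7914, -0.8340)
Hamilton product q⊗(0,ω) = (0.3751461, -1.0993734, 0.7849541, -0.4944604)
q' = normalize(q + ½dt·q⊗(0,ω)) = (0.0798, 0.0655, 0.6618, 0.7426)
p' = p + v·dt = (-0.3700, 1.2600, 1.4300)
v' = v + a·dt = (-0.7275, 1.6700, 1.3725)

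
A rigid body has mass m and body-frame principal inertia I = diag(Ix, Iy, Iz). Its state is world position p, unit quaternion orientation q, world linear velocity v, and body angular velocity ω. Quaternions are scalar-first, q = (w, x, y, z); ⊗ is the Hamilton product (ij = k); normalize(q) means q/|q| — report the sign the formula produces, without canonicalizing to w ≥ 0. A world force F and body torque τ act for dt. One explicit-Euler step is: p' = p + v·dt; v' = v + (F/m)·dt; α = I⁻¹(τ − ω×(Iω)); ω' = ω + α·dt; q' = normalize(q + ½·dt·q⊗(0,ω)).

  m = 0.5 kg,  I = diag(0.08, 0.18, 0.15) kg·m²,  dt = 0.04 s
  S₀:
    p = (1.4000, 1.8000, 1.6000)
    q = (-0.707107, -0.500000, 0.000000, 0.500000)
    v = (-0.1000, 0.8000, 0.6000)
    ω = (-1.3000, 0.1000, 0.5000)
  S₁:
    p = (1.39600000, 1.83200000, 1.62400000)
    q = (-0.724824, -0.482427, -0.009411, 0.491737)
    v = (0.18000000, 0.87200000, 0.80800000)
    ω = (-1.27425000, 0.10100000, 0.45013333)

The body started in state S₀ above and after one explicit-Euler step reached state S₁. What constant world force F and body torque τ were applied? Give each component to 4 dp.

ω₁ − ω₀ = (0.02575000, 0.00100000, -0.04986667)
ω₀×(Iω₀) = (-0.0015, 0.0455, -0.0130)
I·α + gyro = (0.0500, 0.0500, -0.2000)
Δv = v₁−v₀ = (0.28000000, 0.07200000, 0.20800000)
m·(v₁−v₀)/dt = (3.5000, 0.9000, 2.6000)

F = (3.5000, 0.9000, 2.6000)
τ = (0.0500, 0.0500, -0.2000)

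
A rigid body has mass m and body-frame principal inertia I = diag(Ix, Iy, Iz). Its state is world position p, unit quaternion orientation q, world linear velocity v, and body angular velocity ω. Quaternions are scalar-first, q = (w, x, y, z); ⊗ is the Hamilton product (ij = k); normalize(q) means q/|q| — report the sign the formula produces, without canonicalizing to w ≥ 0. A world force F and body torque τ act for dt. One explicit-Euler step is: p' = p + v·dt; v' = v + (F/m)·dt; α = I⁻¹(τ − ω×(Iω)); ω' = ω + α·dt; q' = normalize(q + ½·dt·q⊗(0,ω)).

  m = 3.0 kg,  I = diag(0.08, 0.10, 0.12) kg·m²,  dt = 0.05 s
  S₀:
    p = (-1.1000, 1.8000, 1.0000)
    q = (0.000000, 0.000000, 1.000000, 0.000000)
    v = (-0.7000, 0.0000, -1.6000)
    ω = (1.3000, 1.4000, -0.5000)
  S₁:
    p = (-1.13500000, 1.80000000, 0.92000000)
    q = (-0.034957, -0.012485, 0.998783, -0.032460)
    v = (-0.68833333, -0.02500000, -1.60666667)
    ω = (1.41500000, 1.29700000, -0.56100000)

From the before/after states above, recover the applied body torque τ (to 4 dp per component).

ω₁ − ω₀ = (0.11500000, -0.10300000, -0.06100000)
τ = I·(Δω/dt) + ω₀×(Iω₀) = (0.1700, -0.1800, -0.1100)

τ = (0.1700, -0.1800, -0.1100)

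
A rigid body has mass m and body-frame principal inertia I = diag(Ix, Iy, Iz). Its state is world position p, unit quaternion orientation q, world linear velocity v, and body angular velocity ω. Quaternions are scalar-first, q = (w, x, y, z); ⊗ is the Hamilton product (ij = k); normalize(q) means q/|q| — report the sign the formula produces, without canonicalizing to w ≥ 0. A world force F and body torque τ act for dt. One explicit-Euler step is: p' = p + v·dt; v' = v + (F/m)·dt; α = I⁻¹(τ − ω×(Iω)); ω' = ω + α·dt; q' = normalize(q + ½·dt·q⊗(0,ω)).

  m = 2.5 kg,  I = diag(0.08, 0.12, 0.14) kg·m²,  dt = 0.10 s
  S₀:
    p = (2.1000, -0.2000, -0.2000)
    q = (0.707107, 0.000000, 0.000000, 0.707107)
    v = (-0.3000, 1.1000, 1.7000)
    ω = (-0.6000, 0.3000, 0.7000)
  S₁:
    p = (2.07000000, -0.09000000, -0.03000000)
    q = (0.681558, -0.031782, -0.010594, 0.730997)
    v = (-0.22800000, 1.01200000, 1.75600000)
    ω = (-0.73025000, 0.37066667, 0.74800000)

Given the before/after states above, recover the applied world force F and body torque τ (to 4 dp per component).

F = (1.8000, -2.2000, 1.4000)
τ = (-0.1000, 0.1100, 0.0600)

ω₁ − ω₀ = (-0.13025000, 0.07066667, 0.04800000)
I·α + gyro = (-0.1000, 0.1100, 0.0600)
velocity change Δv = (0.07200000, -0.08800000, 0.05600000)
F = m·Δv/dt = (1.8000, -2.2000, 1.4000)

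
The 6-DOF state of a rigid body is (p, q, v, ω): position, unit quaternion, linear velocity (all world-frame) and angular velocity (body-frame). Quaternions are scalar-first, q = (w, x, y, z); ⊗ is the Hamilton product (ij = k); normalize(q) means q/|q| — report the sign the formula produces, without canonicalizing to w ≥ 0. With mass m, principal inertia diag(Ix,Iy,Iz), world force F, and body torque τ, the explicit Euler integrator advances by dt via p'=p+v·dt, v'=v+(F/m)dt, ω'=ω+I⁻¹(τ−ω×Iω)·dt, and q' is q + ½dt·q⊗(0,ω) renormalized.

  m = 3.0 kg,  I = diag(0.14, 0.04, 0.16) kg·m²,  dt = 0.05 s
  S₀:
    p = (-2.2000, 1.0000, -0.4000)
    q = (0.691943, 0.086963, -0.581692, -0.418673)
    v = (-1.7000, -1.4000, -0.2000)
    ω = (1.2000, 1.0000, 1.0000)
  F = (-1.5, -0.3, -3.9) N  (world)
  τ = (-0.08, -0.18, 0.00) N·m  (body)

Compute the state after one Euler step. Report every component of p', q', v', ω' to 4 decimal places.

gyro term ω×Iω = (0.1200, -0.0240, -0.1200)
α = I⁻¹(τ − ω×Iω) = (-1.4286, -3.9000, 0.7500)
ω + α·dt = (1.1286, 0.8050, 1.0375)
2q̇ = q⊗(0,ω) = (0.8960094, 0.6673126, 0.1025724, 1.4769364)
q + ½dt·q⊗(0,ω), renormalized = (0.7136, 0.1035, -0.5785, -0.3813)
p + v·dt = (-2.2850, 0.9300, -0.4100)
v' = v + a·dt = (-1.7250, -1.4050, -0.2650)

p' = (-2.2850, 0.9300, -0.4100)
q' = (0.7136, 0.1035, -0.5785, -0.3813)
v' = (-1.7250, -1.4050, -0.2650)
ω' = (1.1286, 0.8050, 1.0375)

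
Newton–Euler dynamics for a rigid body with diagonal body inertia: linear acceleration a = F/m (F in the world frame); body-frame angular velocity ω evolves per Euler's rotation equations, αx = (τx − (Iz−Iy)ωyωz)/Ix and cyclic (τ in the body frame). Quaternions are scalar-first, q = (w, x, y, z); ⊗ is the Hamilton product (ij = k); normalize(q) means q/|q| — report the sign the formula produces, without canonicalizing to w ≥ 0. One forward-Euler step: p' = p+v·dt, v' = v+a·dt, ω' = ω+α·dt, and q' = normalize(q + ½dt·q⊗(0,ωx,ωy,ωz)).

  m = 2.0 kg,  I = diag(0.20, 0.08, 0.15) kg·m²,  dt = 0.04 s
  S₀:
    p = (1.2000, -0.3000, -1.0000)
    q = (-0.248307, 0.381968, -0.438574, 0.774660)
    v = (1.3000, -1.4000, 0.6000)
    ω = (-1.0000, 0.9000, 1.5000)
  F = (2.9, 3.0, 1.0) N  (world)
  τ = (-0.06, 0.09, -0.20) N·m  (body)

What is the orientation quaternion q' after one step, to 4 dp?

2q̇ = q⊗(0,ω) = (-0.3853054, -1.1067480, -1.5710883, -0.4672633)
updated quaternion q' = (-0.2558, 0.3595, -0.4696, 0.7647)

q' = (-0.2558, 0.3595, -0.4696, 0.7647)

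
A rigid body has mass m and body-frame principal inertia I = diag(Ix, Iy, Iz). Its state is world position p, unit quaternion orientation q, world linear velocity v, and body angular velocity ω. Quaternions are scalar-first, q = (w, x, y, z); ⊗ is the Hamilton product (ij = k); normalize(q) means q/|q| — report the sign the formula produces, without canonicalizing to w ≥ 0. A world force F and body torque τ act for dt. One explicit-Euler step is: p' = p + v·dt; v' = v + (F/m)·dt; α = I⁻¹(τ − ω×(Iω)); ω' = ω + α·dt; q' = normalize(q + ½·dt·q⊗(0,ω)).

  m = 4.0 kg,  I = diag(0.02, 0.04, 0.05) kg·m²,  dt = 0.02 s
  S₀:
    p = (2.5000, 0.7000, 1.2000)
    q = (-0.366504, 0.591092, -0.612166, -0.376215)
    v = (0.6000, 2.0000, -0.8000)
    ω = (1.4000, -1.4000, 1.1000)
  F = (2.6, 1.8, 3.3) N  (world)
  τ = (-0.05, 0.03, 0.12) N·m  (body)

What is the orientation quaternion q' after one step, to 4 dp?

q' = (-0.3791, 0.5738, -0.6186, -0.3799)

q⊗(0,ω) = (-1.2707247, -1.7131892, -0.6637966, -0.3736508)
q + ½dt·q⊗(0,ω), renormalized = (-0.3791, 0.5738, -0.6186, -0.3799)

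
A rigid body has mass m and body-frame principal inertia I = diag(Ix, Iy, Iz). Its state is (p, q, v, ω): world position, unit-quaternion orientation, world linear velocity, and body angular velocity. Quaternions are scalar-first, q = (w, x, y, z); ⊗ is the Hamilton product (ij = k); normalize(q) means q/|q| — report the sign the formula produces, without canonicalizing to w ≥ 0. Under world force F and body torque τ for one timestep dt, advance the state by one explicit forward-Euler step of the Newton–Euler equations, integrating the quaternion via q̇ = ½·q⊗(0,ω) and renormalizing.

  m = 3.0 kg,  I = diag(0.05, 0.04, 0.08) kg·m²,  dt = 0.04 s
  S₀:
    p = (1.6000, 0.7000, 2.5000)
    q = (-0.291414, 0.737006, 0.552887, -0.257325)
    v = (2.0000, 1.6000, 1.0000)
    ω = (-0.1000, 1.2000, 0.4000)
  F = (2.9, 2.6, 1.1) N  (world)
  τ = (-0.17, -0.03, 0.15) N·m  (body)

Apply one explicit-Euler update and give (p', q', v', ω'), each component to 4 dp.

p' = (1.6800, 0.7640, 2.5400)
q' = (-0.3011, 0.7479, 0.5403, -0.2408)
v' = (2.0387, 1.6347, 1.0147)
ω' = (-0.2514, 1.1688, 0.4744)

(τ − ω×Iω)/I = (-3.7840, -0.7800, 1.8600)
new body rate ω' = (-0.2514, 1.1688, 0.4744)
2q̇ = q⊗(0,ω) = (-0.4868338, 0.5590862, -0.6187667, 0.8231303)
updated quaternion q' = (-0.3011, 0.7479, 0.5403, -0.2408)
p' = p + v·dt = (1.6800, 0.7640, 2.5400)
new velocity v' = (2.0387, 1.6347, 1.0147)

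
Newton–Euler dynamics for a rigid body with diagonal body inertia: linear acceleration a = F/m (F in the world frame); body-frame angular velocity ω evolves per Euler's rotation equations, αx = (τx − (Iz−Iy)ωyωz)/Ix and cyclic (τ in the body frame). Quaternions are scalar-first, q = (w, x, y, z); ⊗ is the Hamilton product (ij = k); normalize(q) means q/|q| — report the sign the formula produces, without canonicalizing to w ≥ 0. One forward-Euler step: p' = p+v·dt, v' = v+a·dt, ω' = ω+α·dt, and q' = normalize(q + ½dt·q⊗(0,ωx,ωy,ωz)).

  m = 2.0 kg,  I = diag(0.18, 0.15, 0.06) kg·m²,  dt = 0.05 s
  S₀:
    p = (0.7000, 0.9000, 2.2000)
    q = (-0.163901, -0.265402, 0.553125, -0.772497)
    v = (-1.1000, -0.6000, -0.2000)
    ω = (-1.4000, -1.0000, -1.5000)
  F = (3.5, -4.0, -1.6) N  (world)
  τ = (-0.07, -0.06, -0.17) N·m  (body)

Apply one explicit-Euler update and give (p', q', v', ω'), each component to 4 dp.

linear accel F/m = (1.7500, -2.0000, -0.8000)
new position p' = (0.6450, 0.8700, 2.1900)
v' = v + a·dt = (-1.0125, -0.7000, -0.2400)
gyro term ω×Iω = (-0.1350, 0.2520, -0.0420)
(τ − ω×Iω)/I = (0.3611, -2.0800, -2.1333)
ω' = ω + α·dt = (-1.3819, -1.1040, -1.6067)
Hamilton product q⊗(0,ω) = (-0.9771833, -1.3727231, 0.8472938, 1.2856285)
q' = normalize(q + ½dt·q⊗(0,ω)) = (-0.1880, -0.2992, 0.5734, -0.7392)

p' = (0.6450, 0.8700, 2.1900)
q' = (-0.1880, -0.2992, 0.5734, -0.7392)
v' = (-1.0125, -0.7000, -0.2400)
ω' = (-1.3819, -1.1040, -1.6067)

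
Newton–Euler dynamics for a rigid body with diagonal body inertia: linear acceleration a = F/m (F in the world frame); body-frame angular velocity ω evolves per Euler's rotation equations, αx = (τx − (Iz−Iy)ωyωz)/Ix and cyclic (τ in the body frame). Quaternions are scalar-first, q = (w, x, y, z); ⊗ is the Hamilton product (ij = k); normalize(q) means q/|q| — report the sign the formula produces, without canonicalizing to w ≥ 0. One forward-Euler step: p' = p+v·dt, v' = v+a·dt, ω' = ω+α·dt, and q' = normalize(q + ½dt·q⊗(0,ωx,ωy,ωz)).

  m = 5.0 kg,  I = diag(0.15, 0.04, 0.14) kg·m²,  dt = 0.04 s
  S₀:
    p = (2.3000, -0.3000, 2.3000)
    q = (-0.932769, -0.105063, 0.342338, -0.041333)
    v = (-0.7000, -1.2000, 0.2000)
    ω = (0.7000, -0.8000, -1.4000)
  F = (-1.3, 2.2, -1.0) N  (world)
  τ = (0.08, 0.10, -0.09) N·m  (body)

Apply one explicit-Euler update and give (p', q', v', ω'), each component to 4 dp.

p + v·dt = (2.2720, -0.3480, 2.3080)
new velocity v' = (-0.7104, -1.1824, 0.1920)
gyro term ω×Iω = (0.1120, -0.0098, 0.0616)
angular accel α = (-0.2133, 2.7450, -1.0829)
new body rate ω' = (0.6915, -0.6902, -1.4433)
Hamilton product q⊗(0,ω) = (0.2895483, -1.1652779, 0.5701939, 1.1502904)
q + ½dt·q⊗(0,ω), renormalized = (-0.9264, -0.1283, 0.3535, -0.0183)

p' = (2.2720, -0.3480, 2.3080)
q' = (-0.9264, -0.1283, 0.3535, -0.0183)
v' = (-0.7104, -1.1824, 0.1920)
ω' = (0.6915, -0.6902, -1.4433)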